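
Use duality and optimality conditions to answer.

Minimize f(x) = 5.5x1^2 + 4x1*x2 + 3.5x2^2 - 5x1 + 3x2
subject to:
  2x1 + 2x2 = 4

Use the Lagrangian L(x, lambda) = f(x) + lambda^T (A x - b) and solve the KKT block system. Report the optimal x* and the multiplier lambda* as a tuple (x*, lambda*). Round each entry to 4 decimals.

Form the Lagrangian:
  L(x, lambda) = (1/2) x^T Q x + c^T x + lambda^T (A x - b)
Stationarity (grad_x L = 0): Q x + c + A^T lambda = 0.
Primal feasibility: A x = b.

This gives the KKT block system:
  [ Q   A^T ] [ x     ]   [-c ]
  [ A    0  ] [ lambda ] = [ b ]

Solving the linear system:
  x*      = (1.4, 0.6)
  lambda* = (-6.4)
  f(x*)   = 10.2

x* = (1.4, 0.6), lambda* = (-6.4)


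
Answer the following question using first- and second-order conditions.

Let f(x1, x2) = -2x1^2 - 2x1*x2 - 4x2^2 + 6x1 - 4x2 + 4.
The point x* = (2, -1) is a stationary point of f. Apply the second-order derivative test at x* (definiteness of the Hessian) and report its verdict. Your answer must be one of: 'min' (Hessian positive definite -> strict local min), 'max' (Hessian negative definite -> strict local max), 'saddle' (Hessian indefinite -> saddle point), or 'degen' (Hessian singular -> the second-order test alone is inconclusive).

Compute the Hessian H = grad^2 f:
  H = [[-4, -2], [-2, -8]]
Verify stationarity: grad f(x*) = H x* + g = (0, 0).
Eigenvalues of H: -8.8284, -3.1716.
Both eigenvalues < 0, so H is negative definite -> x* is a strict local max.

max


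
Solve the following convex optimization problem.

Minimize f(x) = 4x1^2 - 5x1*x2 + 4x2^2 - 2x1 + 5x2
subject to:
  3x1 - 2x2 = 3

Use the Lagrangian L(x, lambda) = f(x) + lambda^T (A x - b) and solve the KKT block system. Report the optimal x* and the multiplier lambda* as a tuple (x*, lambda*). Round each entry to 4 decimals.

Form the Lagrangian:
  L(x, lambda) = (1/2) x^T Q x + c^T x + lambda^T (A x - b)
Stationarity (grad_x L = 0): Q x + c + A^T lambda = 0.
Primal feasibility: A x = b.

This gives the KKT block system:
  [ Q   A^T ] [ x     ]   [-c ]
  [ A    0  ] [ lambda ] = [ b ]

Solving the linear system:
  x*      = (0.4545, -0.8182)
  lambda* = (-1.9091)
  f(x*)   = 0.3636

x* = (0.4545, -0.8182), lambda* = (-1.9091)


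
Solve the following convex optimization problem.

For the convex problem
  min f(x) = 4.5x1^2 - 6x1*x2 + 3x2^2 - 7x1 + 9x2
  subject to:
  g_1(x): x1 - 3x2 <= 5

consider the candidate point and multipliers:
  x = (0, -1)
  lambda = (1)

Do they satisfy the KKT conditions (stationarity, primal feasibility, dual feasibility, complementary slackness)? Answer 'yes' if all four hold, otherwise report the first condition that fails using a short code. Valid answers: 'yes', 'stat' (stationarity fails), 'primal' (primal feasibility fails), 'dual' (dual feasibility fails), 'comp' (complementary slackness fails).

Gradient of f: grad f(x) = Q x + c = (-1, 3)
Constraint values g_i(x) = a_i^T x - b_i:
  g_1((0, -1)) = -2
Stationarity residual: grad f(x) + sum_i lambda_i a_i = (0, 0)
  -> stationarity OK
Primal feasibility (all g_i <= 0): OK
Dual feasibility (all lambda_i >= 0): OK
Complementary slackness (lambda_i * g_i(x) = 0 for all i): FAILS

Verdict: the first failing condition is complementary_slackness -> comp.

comp


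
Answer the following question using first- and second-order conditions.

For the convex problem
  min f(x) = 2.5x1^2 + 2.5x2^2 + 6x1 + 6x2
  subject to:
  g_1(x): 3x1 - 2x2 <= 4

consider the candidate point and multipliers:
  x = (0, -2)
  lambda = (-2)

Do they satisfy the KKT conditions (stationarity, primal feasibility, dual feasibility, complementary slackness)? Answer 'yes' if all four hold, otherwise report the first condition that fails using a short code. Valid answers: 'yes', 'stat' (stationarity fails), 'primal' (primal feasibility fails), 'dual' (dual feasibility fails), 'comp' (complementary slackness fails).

Gradient of f: grad f(x) = Q x + c = (6, -4)
Constraint values g_i(x) = a_i^T x - b_i:
  g_1((0, -2)) = 0
Stationarity residual: grad f(x) + sum_i lambda_i a_i = (0, 0)
  -> stationarity OK
Primal feasibility (all g_i <= 0): OK
Dual feasibility (all lambda_i >= 0): FAILS
Complementary slackness (lambda_i * g_i(x) = 0 for all i): OK

Verdict: the first failing condition is dual_feasibility -> dual.

dual


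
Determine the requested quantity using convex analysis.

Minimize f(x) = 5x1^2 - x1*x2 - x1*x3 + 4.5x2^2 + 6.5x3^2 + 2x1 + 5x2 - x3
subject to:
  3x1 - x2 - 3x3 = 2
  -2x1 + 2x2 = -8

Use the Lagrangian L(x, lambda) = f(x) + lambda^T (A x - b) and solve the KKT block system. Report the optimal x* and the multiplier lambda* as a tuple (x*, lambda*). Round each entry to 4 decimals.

Form the Lagrangian:
  L(x, lambda) = (1/2) x^T Q x + c^T x + lambda^T (A x - b)
Stationarity (grad_x L = 0): Q x + c + A^T lambda = 0.
Primal feasibility: A x = b.

This gives the KKT block system:
  [ Q   A^T ] [ x     ]   [-c ]
  [ A    0  ] [ lambda ] = [ b ]

Solving the linear system:
  x*      = (0.9585, -3.0415, 1.3057)
  lambda* = (5.0052, 14.1684)
  f(x*)   = 44.3705

x* = (0.9585, -3.0415, 1.3057), lambda* = (5.0052, 14.1684)


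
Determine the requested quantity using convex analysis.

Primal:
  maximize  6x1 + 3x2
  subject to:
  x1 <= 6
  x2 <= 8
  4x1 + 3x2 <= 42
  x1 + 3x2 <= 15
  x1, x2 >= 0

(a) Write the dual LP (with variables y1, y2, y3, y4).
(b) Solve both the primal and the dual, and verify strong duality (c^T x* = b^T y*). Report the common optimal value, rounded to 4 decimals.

The standard primal-dual pair for 'max c^T x s.t. A x <= b, x >= 0' is:
  Dual:  min b^T y  s.t.  A^T y >= c,  y >= 0.

So the dual LP is:
  minimize  6y1 + 8y2 + 42y3 + 15y4
  subject to:
    y1 + 4y3 + y4 >= 6
    y2 + 3y3 + 3y4 >= 3
    y1, y2, y3, y4 >= 0

Solving the primal: x* = (6, 3).
  primal value c^T x* = 45.
Solving the dual: y* = (5, 0, 0, 1).
  dual value b^T y* = 45.
Strong duality: c^T x* = b^T y*. Confirmed.

45


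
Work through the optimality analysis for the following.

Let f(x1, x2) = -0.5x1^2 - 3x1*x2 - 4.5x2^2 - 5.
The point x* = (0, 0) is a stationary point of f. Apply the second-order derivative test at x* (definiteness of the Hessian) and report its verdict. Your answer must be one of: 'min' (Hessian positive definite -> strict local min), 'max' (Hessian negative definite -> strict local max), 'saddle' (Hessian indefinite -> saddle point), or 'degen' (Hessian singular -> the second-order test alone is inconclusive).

Compute the Hessian H = grad^2 f:
  H = [[-1, -3], [-3, -9]]
Verify stationarity: grad f(x*) = H x* + g = (0, 0).
Eigenvalues of H: -10, 0.
H has a zero eigenvalue (singular; negative semidefinite but not definite), so H is neither positive definite, negative definite, nor indefinite. The second-order test alone is inconclusive -> degen.
(Indeed, f is constant along the null direction of H through x*, so x* is not a strict local extremum.)

degen


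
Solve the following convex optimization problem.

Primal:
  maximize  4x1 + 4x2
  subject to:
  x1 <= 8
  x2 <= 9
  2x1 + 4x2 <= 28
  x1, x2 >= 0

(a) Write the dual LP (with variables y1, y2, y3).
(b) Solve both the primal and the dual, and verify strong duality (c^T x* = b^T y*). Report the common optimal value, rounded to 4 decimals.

The standard primal-dual pair for 'max c^T x s.t. A x <= b, x >= 0' is:
  Dual:  min b^T y  s.t.  A^T y >= c,  y >= 0.

So the dual LP is:
  minimize  8y1 + 9y2 + 28y3
  subject to:
    y1 + 2y3 >= 4
    y2 + 4y3 >= 4
    y1, y2, y3 >= 0

Solving the primal: x* = (8, 3).
  primal value c^T x* = 44.
Solving the dual: y* = (2, 0, 1).
  dual value b^T y* = 44.
Strong duality: c^T x* = b^T y*. Confirmed.

44


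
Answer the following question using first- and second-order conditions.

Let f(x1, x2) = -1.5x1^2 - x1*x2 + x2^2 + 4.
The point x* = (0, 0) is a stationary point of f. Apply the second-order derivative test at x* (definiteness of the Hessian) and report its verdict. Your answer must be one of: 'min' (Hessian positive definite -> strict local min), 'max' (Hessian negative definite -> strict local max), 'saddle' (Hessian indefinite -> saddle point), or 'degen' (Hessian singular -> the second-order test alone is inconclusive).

Compute the Hessian H = grad^2 f:
  H = [[-3, -1], [-1, 2]]
Verify stationarity: grad f(x*) = H x* + g = (0, 0).
Eigenvalues of H: -3.1926, 2.1926.
Eigenvalues have mixed signs, so H is indefinite -> x* is a saddle point.

saddle


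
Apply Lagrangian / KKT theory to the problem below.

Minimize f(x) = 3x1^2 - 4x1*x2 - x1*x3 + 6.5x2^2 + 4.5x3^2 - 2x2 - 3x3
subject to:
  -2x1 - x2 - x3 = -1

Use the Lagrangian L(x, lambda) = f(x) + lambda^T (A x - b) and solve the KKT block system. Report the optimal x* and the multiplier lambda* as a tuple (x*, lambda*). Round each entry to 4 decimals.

Form the Lagrangian:
  L(x, lambda) = (1/2) x^T Q x + c^T x + lambda^T (A x - b)
Stationarity (grad_x L = 0): Q x + c + A^T lambda = 0.
Primal feasibility: A x = b.

This gives the KKT block system:
  [ Q   A^T ] [ x     ]   [-c ]
  [ A    0  ] [ lambda ] = [ b ]

Solving the linear system:
  x*      = (0.2109, 0.2198, 0.3583)
  lambda* = (0.014)
  f(x*)   = -0.7503

x* = (0.2109, 0.2198, 0.3583), lambda* = (0.014)


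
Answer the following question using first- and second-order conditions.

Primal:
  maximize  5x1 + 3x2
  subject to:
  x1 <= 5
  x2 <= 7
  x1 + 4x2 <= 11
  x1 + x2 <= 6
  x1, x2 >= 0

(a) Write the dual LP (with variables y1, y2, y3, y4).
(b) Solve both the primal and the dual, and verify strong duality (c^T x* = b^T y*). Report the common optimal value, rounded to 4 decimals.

The standard primal-dual pair for 'max c^T x s.t. A x <= b, x >= 0' is:
  Dual:  min b^T y  s.t.  A^T y >= c,  y >= 0.

So the dual LP is:
  minimize  5y1 + 7y2 + 11y3 + 6y4
  subject to:
    y1 + y3 + y4 >= 5
    y2 + 4y3 + y4 >= 3
    y1, y2, y3, y4 >= 0

Solving the primal: x* = (5, 1).
  primal value c^T x* = 28.
Solving the dual: y* = (2, 0, 0, 3).
  dual value b^T y* = 28.
Strong duality: c^T x* = b^T y*. Confirmed.

28


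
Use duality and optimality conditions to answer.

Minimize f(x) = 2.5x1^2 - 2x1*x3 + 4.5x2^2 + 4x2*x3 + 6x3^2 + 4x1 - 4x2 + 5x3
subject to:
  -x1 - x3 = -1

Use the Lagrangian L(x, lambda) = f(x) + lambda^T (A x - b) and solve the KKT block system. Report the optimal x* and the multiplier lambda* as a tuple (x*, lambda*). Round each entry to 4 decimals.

Form the Lagrangian:
  L(x, lambda) = (1/2) x^T Q x + c^T x + lambda^T (A x - b)
Stationarity (grad_x L = 0): Q x + c + A^T lambda = 0.
Primal feasibility: A x = b.

This gives the KKT block system:
  [ Q   A^T ] [ x     ]   [-c ]
  [ A    0  ] [ lambda ] = [ b ]

Solving the linear system:
  x*      = (0.7803, 0.3468, 0.2197)
  lambda* = (7.4624)
  f(x*)   = 5.1474

x* = (0.7803, 0.3468, 0.2197), lambda* = (7.4624)


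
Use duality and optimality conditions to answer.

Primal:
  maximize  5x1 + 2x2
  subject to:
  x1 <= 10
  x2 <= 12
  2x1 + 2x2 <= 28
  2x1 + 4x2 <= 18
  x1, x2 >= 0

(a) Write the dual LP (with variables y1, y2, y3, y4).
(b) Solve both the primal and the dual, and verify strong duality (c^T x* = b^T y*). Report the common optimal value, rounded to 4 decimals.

The standard primal-dual pair for 'max c^T x s.t. A x <= b, x >= 0' is:
  Dual:  min b^T y  s.t.  A^T y >= c,  y >= 0.

So the dual LP is:
  minimize  10y1 + 12y2 + 28y3 + 18y4
  subject to:
    y1 + 2y3 + 2y4 >= 5
    y2 + 2y3 + 4y4 >= 2
    y1, y2, y3, y4 >= 0

Solving the primal: x* = (9, 0).
  primal value c^T x* = 45.
Solving the dual: y* = (0, 0, 0, 2.5).
  dual value b^T y* = 45.
Strong duality: c^T x* = b^T y*. Confirmed.

45


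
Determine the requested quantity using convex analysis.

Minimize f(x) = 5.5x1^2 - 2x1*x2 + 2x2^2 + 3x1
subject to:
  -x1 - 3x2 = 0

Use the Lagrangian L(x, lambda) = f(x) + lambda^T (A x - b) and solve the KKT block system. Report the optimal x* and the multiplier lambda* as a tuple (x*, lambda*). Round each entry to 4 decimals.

Form the Lagrangian:
  L(x, lambda) = (1/2) x^T Q x + c^T x + lambda^T (A x - b)
Stationarity (grad_x L = 0): Q x + c + A^T lambda = 0.
Primal feasibility: A x = b.

This gives the KKT block system:
  [ Q   A^T ] [ x     ]   [-c ]
  [ A    0  ] [ lambda ] = [ b ]

Solving the linear system:
  x*      = (-0.2348, 0.0783)
  lambda* = (0.2609)
  f(x*)   = -0.3522

x* = (-0.2348, 0.0783), lambda* = (0.2609)


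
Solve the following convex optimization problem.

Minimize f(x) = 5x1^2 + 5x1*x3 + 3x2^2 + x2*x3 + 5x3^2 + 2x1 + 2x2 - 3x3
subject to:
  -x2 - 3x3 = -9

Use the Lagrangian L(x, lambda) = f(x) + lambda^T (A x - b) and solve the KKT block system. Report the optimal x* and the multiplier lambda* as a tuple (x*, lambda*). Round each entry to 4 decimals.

Form the Lagrangian:
  L(x, lambda) = (1/2) x^T Q x + c^T x + lambda^T (A x - b)
Stationarity (grad_x L = 0): Q x + c + A^T lambda = 0.
Primal feasibility: A x = b.

This gives the KKT block system:
  [ Q   A^T ] [ x     ]   [-c ]
  [ A    0  ] [ lambda ] = [ b ]

Solving the linear system:
  x*      = (-1.6685, 0.1892, 2.9369)
  lambda* = (6.0721)
  f(x*)   = 21.4396

x* = (-1.6685, 0.1892, 2.9369), lambda* = (6.0721)


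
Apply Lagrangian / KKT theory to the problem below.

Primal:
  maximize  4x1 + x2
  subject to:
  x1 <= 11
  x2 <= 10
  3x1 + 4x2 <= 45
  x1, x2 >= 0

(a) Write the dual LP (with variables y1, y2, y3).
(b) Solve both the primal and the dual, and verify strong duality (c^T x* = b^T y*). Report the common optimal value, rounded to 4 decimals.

The standard primal-dual pair for 'max c^T x s.t. A x <= b, x >= 0' is:
  Dual:  min b^T y  s.t.  A^T y >= c,  y >= 0.

So the dual LP is:
  minimize  11y1 + 10y2 + 45y3
  subject to:
    y1 + 3y3 >= 4
    y2 + 4y3 >= 1
    y1, y2, y3 >= 0

Solving the primal: x* = (11, 3).
  primal value c^T x* = 47.
Solving the dual: y* = (3.25, 0, 0.25).
  dual value b^T y* = 47.
Strong duality: c^T x* = b^T y*. Confirmed.

47


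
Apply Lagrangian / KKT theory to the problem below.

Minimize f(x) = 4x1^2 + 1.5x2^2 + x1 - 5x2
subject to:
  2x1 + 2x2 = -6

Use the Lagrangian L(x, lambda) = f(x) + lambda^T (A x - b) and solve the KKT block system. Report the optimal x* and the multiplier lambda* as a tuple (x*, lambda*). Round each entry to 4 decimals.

Form the Lagrangian:
  L(x, lambda) = (1/2) x^T Q x + c^T x + lambda^T (A x - b)
Stationarity (grad_x L = 0): Q x + c + A^T lambda = 0.
Primal feasibility: A x = b.

This gives the KKT block system:
  [ Q   A^T ] [ x     ]   [-c ]
  [ A    0  ] [ lambda ] = [ b ]

Solving the linear system:
  x*      = (-1.3636, -1.6364)
  lambda* = (4.9545)
  f(x*)   = 18.2727

x* = (-1.3636, -1.6364), lambda* = (4.9545)


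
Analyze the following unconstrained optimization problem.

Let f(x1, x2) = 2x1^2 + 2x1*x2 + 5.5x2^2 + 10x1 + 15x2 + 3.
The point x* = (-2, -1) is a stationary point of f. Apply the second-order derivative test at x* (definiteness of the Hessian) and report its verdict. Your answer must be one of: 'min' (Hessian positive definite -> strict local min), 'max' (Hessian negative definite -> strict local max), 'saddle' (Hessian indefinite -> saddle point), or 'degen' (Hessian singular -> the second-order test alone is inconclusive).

Compute the Hessian H = grad^2 f:
  H = [[4, 2], [2, 11]]
Verify stationarity: grad f(x*) = H x* + g = (0, 0).
Eigenvalues of H: 3.4689, 11.5311.
Both eigenvalues > 0, so H is positive definite -> x* is a strict local min.

min


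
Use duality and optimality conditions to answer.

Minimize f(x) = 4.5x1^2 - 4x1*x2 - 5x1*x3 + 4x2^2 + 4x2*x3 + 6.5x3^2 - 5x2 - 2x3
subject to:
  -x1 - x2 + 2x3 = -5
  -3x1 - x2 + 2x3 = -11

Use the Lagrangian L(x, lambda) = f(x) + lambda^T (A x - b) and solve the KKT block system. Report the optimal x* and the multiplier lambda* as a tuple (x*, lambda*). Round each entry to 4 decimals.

Form the Lagrangian:
  L(x, lambda) = (1/2) x^T Q x + c^T x + lambda^T (A x - b)
Stationarity (grad_x L = 0): Q x + c + A^T lambda = 0.
Primal feasibility: A x = b.

This gives the KKT block system:
  [ Q   A^T ] [ x     ]   [-c ]
  [ A    0  ] [ lambda ] = [ b ]

Solving the linear system:
  x*      = (3, 2.3607, 0.1803)
  lambda* = (-4.418, 7.0246)
  f(x*)   = 21.5082

x* = (3, 2.3607, 0.1803), lambda* = (-4.418, 7.0246)


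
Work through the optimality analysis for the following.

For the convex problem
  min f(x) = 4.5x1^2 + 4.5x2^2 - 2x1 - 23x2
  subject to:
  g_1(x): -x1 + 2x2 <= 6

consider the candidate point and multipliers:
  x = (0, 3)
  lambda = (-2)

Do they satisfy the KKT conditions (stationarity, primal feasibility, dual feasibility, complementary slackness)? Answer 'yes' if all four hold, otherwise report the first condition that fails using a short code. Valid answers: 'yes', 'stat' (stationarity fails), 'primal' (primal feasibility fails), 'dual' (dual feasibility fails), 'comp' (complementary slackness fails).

Gradient of f: grad f(x) = Q x + c = (-2, 4)
Constraint values g_i(x) = a_i^T x - b_i:
  g_1((0, 3)) = 0
Stationarity residual: grad f(x) + sum_i lambda_i a_i = (0, 0)
  -> stationarity OK
Primal feasibility (all g_i <= 0): OK
Dual feasibility (all lambda_i >= 0): FAILS
Complementary slackness (lambda_i * g_i(x) = 0 for all i): OK

Verdict: the first failing condition is dual_feasibility -> dual.

dual


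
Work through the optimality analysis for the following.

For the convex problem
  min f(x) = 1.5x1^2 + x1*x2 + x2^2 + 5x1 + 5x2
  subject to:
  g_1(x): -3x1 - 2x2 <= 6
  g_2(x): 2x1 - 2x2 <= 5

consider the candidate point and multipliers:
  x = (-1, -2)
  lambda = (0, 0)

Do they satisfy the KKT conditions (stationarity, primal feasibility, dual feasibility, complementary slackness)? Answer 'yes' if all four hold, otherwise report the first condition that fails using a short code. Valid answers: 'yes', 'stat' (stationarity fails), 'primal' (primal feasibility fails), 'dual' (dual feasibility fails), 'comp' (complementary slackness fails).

Gradient of f: grad f(x) = Q x + c = (0, 0)
Constraint values g_i(x) = a_i^T x - b_i:
  g_1((-1, -2)) = 1
  g_2((-1, -2)) = -3
Stationarity residual: grad f(x) + sum_i lambda_i a_i = (0, 0)
  -> stationarity OK
Primal feasibility (all g_i <= 0): FAILS
Dual feasibility (all lambda_i >= 0): OK
Complementary slackness (lambda_i * g_i(x) = 0 for all i): OK

Verdict: the first failing condition is primal_feasibility -> primal.

primal


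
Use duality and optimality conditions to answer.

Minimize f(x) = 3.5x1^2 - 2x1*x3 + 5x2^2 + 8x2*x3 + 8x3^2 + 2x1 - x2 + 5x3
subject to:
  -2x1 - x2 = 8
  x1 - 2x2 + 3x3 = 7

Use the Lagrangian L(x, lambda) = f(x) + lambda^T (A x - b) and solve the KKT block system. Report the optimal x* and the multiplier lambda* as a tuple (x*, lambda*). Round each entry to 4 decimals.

Form the Lagrangian:
  L(x, lambda) = (1/2) x^T Q x + c^T x + lambda^T (A x - b)
Stationarity (grad_x L = 0): Q x + c + A^T lambda = 0.
Primal feasibility: A x = b.

This gives the KKT block system:
  [ Q   A^T ] [ x     ]   [-c ]
  [ A    0  ] [ lambda ] = [ b ]

Solving the linear system:
  x*      = (-2.617, -2.766, 1.3617)
  lambda* = (-11.1702, -3.2979)
  f(x*)   = 58.3936

x* = (-2.617, -2.766, 1.3617), lambda* = (-11.1702, -3.2979)


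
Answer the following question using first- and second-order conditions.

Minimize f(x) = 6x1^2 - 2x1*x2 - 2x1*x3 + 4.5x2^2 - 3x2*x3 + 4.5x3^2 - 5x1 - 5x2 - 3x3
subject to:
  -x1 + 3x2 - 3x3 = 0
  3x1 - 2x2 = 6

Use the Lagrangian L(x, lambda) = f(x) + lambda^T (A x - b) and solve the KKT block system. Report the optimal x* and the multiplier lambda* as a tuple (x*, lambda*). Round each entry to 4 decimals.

Form the Lagrangian:
  L(x, lambda) = (1/2) x^T Q x + c^T x + lambda^T (A x - b)
Stationarity (grad_x L = 0): Q x + c + A^T lambda = 0.
Primal feasibility: A x = b.

This gives the KKT block system:
  [ Q   A^T ] [ x     ]   [-c ]
  [ A    0  ] [ lambda ] = [ b ]

Solving the linear system:
  x*      = (2.2286, 0.3429, -0.4)
  lambda* = (-4.0286, -8.6286)
  f(x*)   = 20.0571

x* = (2.2286, 0.3429, -0.4), lambda* = (-4.0286, -8.6286)


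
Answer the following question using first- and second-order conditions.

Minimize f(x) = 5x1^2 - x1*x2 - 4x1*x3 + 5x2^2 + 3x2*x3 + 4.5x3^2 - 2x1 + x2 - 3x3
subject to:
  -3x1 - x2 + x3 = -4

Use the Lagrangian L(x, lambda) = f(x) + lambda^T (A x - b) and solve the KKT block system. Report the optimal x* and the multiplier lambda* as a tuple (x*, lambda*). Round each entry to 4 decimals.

Form the Lagrangian:
  L(x, lambda) = (1/2) x^T Q x + c^T x + lambda^T (A x - b)
Stationarity (grad_x L = 0): Q x + c + A^T lambda = 0.
Primal feasibility: A x = b.

This gives the KKT block system:
  [ Q   A^T ] [ x     ]   [-c ]
  [ A    0  ] [ lambda ] = [ b ]

Solving the linear system:
  x*      = (1.4356, 0.2199, 0.5266)
  lambda* = (3.3431)
  f(x*)   = 4.5707

x* = (1.4356, 0.2199, 0.5266), lambda* = (3.3431)


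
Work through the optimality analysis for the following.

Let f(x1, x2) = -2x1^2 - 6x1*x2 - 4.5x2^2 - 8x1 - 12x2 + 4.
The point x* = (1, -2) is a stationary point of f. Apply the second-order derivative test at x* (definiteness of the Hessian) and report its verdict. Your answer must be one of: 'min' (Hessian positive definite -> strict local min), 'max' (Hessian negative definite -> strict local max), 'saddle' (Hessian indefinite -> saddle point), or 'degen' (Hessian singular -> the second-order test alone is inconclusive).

Compute the Hessian H = grad^2 f:
  H = [[-4, -6], [-6, -9]]
Verify stationarity: grad f(x*) = H x* + g = (0, 0).
Eigenvalues of H: -13, 0.
H has a zero eigenvalue (singular; negative semidefinite but not definite), so H is neither positive definite, negative definite, nor indefinite. The second-order test alone is inconclusive -> degen.
(Indeed, f is constant along the null direction of H through x*, so x* is not a strict local extremum.)

degen


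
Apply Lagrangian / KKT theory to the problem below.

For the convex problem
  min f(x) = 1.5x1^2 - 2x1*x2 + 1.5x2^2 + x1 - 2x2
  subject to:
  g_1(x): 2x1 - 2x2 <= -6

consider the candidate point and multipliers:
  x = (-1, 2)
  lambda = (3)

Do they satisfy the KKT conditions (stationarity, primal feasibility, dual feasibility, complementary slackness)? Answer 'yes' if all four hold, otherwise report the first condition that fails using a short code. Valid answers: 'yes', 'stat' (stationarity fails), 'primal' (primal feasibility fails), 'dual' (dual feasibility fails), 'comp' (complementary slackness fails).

Gradient of f: grad f(x) = Q x + c = (-6, 6)
Constraint values g_i(x) = a_i^T x - b_i:
  g_1((-1, 2)) = 0
Stationarity residual: grad f(x) + sum_i lambda_i a_i = (0, 0)
  -> stationarity OK
Primal feasibility (all g_i <= 0): OK
Dual feasibility (all lambda_i >= 0): OK
Complementary slackness (lambda_i * g_i(x) = 0 for all i): OK

Verdict: yes, KKT holds.

yes


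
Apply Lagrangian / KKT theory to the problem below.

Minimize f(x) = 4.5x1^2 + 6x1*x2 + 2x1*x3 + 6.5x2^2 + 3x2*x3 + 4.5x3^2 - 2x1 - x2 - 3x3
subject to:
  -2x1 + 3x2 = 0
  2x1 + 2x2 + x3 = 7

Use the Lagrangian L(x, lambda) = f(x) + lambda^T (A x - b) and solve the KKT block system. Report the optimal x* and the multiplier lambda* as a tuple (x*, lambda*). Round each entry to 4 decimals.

Form the Lagrangian:
  L(x, lambda) = (1/2) x^T Q x + c^T x + lambda^T (A x - b)
Stationarity (grad_x L = 0): Q x + c + A^T lambda = 0.
Primal feasibility: A x = b.

This gives the KKT block system:
  [ Q   A^T ] [ x     ]   [-c ]
  [ A    0  ] [ lambda ] = [ b ]

Solving the linear system:
  x*      = (1.8173, 1.2116, 0.9422)
  lambda* = (-0.9942, -12.7491)
  f(x*)   = 40.7855

x* = (1.8173, 1.2116, 0.9422), lambda* = (-0.9942, -12.7491)


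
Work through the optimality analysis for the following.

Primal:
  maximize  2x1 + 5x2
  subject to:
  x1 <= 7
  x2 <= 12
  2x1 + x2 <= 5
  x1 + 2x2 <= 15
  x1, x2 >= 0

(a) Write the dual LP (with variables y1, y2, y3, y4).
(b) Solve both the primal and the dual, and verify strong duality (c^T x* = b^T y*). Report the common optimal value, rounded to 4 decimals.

The standard primal-dual pair for 'max c^T x s.t. A x <= b, x >= 0' is:
  Dual:  min b^T y  s.t.  A^T y >= c,  y >= 0.

So the dual LP is:
  minimize  7y1 + 12y2 + 5y3 + 15y4
  subject to:
    y1 + 2y3 + y4 >= 2
    y2 + y3 + 2y4 >= 5
    y1, y2, y3, y4 >= 0

Solving the primal: x* = (0, 5).
  primal value c^T x* = 25.
Solving the dual: y* = (0, 0, 5, 0).
  dual value b^T y* = 25.
Strong duality: c^T x* = b^T y*. Confirmed.

25


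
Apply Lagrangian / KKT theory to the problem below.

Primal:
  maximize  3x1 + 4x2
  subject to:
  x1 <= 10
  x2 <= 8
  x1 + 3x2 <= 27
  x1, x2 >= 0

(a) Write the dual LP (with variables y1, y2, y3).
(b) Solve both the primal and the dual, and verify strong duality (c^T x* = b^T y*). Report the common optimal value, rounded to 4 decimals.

The standard primal-dual pair for 'max c^T x s.t. A x <= b, x >= 0' is:
  Dual:  min b^T y  s.t.  A^T y >= c,  y >= 0.

So the dual LP is:
  minimize  10y1 + 8y2 + 27y3
  subject to:
    y1 + y3 >= 3
    y2 + 3y3 >= 4
    y1, y2, y3 >= 0

Solving the primal: x* = (10, 5.6667).
  primal value c^T x* = 52.6667.
Solving the dual: y* = (1.6667, 0, 1.3333).
  dual value b^T y* = 52.6667.
Strong duality: c^T x* = b^T y*. Confirmed.

52.6667


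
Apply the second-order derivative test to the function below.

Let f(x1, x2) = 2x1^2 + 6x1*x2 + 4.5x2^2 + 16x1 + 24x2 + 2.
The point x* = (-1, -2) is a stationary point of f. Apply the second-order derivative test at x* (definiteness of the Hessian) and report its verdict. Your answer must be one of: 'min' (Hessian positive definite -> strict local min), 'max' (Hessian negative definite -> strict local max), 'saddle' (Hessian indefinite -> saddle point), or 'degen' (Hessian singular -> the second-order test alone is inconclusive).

Compute the Hessian H = grad^2 f:
  H = [[4, 6], [6, 9]]
Verify stationarity: grad f(x*) = H x* + g = (0, 0).
Eigenvalues of H: 0, 13.
H has a zero eigenvalue (singular; positive semidefinite but not definite), so H is neither positive definite, negative definite, nor indefinite. The second-order test alone is inconclusive -> degen.
(Indeed, f is constant along the null direction of H through x*, so x* is not a strict local extremum.)

degen


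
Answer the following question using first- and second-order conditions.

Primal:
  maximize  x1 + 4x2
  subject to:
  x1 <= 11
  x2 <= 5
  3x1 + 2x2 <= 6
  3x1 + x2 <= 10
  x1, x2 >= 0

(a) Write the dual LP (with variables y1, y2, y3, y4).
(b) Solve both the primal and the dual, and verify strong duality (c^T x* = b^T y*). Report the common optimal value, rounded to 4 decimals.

The standard primal-dual pair for 'max c^T x s.t. A x <= b, x >= 0' is:
  Dual:  min b^T y  s.t.  A^T y >= c,  y >= 0.

So the dual LP is:
  minimize  11y1 + 5y2 + 6y3 + 10y4
  subject to:
    y1 + 3y3 + 3y4 >= 1
    y2 + 2y3 + y4 >= 4
    y1, y2, y3, y4 >= 0

Solving the primal: x* = (0, 3).
  primal value c^T x* = 12.
Solving the dual: y* = (0, 0, 2, 0).
  dual value b^T y* = 12.
Strong duality: c^T x* = b^T y*. Confirmed.

12


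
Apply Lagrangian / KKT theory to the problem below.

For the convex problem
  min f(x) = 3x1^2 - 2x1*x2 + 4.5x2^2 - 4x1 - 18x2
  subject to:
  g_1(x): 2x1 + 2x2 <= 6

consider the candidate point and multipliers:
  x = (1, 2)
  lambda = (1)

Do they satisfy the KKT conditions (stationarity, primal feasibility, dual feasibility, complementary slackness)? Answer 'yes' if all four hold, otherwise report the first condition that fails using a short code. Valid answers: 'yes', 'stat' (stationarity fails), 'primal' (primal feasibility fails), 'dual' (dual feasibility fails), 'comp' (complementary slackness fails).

Gradient of f: grad f(x) = Q x + c = (-2, -2)
Constraint values g_i(x) = a_i^T x - b_i:
  g_1((1, 2)) = 0
Stationarity residual: grad f(x) + sum_i lambda_i a_i = (0, 0)
  -> stationarity OK
Primal feasibility (all g_i <= 0): OK
Dual feasibility (all lambda_i >= 0): OK
Complementary slackness (lambda_i * g_i(x) = 0 for all i): OK

Verdict: yes, KKT holds.

yes


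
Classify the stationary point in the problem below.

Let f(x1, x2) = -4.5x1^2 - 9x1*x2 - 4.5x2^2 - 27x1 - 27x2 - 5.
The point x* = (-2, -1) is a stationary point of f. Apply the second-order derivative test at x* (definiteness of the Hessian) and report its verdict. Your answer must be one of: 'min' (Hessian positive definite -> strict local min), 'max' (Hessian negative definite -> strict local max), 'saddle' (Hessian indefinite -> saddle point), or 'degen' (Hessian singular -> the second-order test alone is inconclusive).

Compute the Hessian H = grad^2 f:
  H = [[-9, -9], [-9, -9]]
Verify stationarity: grad f(x*) = H x* + g = (0, 0).
Eigenvalues of H: -18, 0.
H has a zero eigenvalue (singular; negative semidefinite but not definite), so H is neither positive definite, negative definite, nor indefinite. The second-order test alone is inconclusive -> degen.
(Indeed, f is constant along the null direction of H through x*, so x* is not a strict local extremum.)

degen


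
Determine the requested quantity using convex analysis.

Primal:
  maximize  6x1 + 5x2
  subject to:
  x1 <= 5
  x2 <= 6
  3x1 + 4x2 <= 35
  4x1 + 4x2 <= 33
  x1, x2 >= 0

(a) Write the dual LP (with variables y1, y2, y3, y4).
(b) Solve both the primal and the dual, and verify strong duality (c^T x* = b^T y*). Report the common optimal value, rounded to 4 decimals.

The standard primal-dual pair for 'max c^T x s.t. A x <= b, x >= 0' is:
  Dual:  min b^T y  s.t.  A^T y >= c,  y >= 0.

So the dual LP is:
  minimize  5y1 + 6y2 + 35y3 + 33y4
  subject to:
    y1 + 3y3 + 4y4 >= 6
    y2 + 4y3 + 4y4 >= 5
    y1, y2, y3, y4 >= 0

Solving the primal: x* = (5, 3.25).
  primal value c^T x* = 46.25.
Solving the dual: y* = (1, 0, 0, 1.25).
  dual value b^T y* = 46.25.
Strong duality: c^T x* = b^T y*. Confirmed.

46.25


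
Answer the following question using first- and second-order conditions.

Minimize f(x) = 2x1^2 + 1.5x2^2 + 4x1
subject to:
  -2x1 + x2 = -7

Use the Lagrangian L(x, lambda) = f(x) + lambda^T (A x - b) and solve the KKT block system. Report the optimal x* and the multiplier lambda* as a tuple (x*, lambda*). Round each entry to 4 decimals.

Form the Lagrangian:
  L(x, lambda) = (1/2) x^T Q x + c^T x + lambda^T (A x - b)
Stationarity (grad_x L = 0): Q x + c + A^T lambda = 0.
Primal feasibility: A x = b.

This gives the KKT block system:
  [ Q   A^T ] [ x     ]   [-c ]
  [ A    0  ] [ lambda ] = [ b ]

Solving the linear system:
  x*      = (2.375, -2.25)
  lambda* = (6.75)
  f(x*)   = 28.375

x* = (2.375, -2.25), lambda* = (6.75)


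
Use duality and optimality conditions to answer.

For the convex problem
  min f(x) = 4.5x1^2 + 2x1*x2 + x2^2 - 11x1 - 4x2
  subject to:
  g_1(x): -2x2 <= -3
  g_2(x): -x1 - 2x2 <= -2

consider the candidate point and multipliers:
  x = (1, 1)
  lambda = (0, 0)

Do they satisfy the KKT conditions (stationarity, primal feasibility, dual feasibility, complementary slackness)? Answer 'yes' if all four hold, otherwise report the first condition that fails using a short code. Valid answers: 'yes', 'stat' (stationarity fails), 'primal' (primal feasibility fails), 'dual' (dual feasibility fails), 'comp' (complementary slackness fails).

Gradient of f: grad f(x) = Q x + c = (0, 0)
Constraint values g_i(x) = a_i^T x - b_i:
  g_1((1, 1)) = 1
  g_2((1, 1)) = -1
Stationarity residual: grad f(x) + sum_i lambda_i a_i = (0, 0)
  -> stationarity OK
Primal feasibility (all g_i <= 0): FAILS
Dual feasibility (all lambda_i >= 0): OK
Complementary slackness (lambda_i * g_i(x) = 0 for all i): OK

Verdict: the first failing condition is primal_feasibility -> primal.

primal


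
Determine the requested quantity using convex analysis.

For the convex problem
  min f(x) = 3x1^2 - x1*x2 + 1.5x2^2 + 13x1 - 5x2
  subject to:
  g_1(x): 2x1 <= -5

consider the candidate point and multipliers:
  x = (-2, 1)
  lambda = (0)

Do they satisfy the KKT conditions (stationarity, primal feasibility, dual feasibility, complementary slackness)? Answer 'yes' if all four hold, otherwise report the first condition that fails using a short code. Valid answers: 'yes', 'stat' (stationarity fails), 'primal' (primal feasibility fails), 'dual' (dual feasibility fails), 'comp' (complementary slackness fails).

Gradient of f: grad f(x) = Q x + c = (0, 0)
Constraint values g_i(x) = a_i^T x - b_i:
  g_1((-2, 1)) = 1
Stationarity residual: grad f(x) + sum_i lambda_i a_i = (0, 0)
  -> stationarity OK
Primal feasibility (all g_i <= 0): FAILS
Dual feasibility (all lambda_i >= 0): OK
Complementary slackness (lambda_i * g_i(x) = 0 for all i): OK

Verdict: the first failing condition is primal_feasibility -> primal.

primal


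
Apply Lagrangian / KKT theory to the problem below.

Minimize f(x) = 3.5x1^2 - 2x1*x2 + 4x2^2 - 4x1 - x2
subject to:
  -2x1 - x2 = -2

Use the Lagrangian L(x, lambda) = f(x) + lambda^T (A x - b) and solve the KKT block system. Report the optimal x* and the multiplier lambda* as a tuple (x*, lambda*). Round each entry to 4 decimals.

Form the Lagrangian:
  L(x, lambda) = (1/2) x^T Q x + c^T x + lambda^T (A x - b)
Stationarity (grad_x L = 0): Q x + c + A^T lambda = 0.
Primal feasibility: A x = b.

This gives the KKT block system:
  [ Q   A^T ] [ x     ]   [-c ]
  [ A    0  ] [ lambda ] = [ b ]

Solving the linear system:
  x*      = (0.8085, 0.383)
  lambda* = (0.4468)
  f(x*)   = -1.3617

x* = (0.8085, 0.383), lambda* = (0.4468)


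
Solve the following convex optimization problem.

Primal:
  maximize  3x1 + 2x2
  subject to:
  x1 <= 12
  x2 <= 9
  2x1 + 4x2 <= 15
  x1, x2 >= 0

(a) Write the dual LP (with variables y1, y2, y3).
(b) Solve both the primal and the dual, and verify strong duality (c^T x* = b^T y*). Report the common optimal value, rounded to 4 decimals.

The standard primal-dual pair for 'max c^T x s.t. A x <= b, x >= 0' is:
  Dual:  min b^T y  s.t.  A^T y >= c,  y >= 0.

So the dual LP is:
  minimize  12y1 + 9y2 + 15y3
  subject to:
    y1 + 2y3 >= 3
    y2 + 4y3 >= 2
    y1, y2, y3 >= 0

Solving the primal: x* = (7.5, 0).
  primal value c^T x* = 22.5.
Solving the dual: y* = (0, 0, 1.5).
  dual value b^T y* = 22.5.
Strong duality: c^T x* = b^T y*. Confirmed.

22.5


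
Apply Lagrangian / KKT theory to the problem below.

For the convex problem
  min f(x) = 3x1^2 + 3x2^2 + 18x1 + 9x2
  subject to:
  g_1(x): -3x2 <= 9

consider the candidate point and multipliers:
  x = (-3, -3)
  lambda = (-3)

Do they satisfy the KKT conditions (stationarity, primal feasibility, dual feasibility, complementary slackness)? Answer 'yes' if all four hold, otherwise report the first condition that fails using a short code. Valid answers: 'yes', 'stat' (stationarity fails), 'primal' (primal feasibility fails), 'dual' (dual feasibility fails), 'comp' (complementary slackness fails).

Gradient of f: grad f(x) = Q x + c = (0, -9)
Constraint values g_i(x) = a_i^T x - b_i:
  g_1((-3, -3)) = 0
Stationarity residual: grad f(x) + sum_i lambda_i a_i = (0, 0)
  -> stationarity OK
Primal feasibility (all g_i <= 0): OK
Dual feasibility (all lambda_i >= 0): FAILS
Complementary slackness (lambda_i * g_i(x) = 0 for all i): OK

Verdict: the first failing condition is dual_feasibility -> dual.

dual


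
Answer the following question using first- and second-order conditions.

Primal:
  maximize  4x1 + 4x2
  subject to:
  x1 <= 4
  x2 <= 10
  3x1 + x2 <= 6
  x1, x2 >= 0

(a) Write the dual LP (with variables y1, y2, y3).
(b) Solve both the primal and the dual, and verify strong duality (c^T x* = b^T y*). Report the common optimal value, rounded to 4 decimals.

The standard primal-dual pair for 'max c^T x s.t. A x <= b, x >= 0' is:
  Dual:  min b^T y  s.t.  A^T y >= c,  y >= 0.

So the dual LP is:
  minimize  4y1 + 10y2 + 6y3
  subject to:
    y1 + 3y3 >= 4
    y2 + y3 >= 4
    y1, y2, y3 >= 0

Solving the primal: x* = (0, 6).
  primal value c^T x* = 24.
Solving the dual: y* = (0, 0, 4).
  dual value b^T y* = 24.
Strong duality: c^T x* = b^T y*. Confirmed.

24


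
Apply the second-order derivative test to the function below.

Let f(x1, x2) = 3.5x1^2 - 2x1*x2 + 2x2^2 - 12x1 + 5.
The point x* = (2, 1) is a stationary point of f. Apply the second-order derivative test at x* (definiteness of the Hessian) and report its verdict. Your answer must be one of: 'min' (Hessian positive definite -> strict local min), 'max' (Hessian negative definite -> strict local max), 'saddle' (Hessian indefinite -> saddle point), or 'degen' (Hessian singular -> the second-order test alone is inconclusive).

Compute the Hessian H = grad^2 f:
  H = [[7, -2], [-2, 4]]
Verify stationarity: grad f(x*) = H x* + g = (0, 0).
Eigenvalues of H: 3, 8.
Both eigenvalues > 0, so H is positive definite -> x* is a strict local min.

min


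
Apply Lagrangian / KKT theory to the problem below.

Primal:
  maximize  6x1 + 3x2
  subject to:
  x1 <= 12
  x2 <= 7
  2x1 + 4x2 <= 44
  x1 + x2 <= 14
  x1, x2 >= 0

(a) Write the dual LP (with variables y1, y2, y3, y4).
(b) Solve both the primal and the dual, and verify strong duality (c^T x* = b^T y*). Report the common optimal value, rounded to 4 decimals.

The standard primal-dual pair for 'max c^T x s.t. A x <= b, x >= 0' is:
  Dual:  min b^T y  s.t.  A^T y >= c,  y >= 0.

So the dual LP is:
  minimize  12y1 + 7y2 + 44y3 + 14y4
  subject to:
    y1 + 2y3 + y4 >= 6
    y2 + 4y3 + y4 >= 3
    y1, y2, y3, y4 >= 0

Solving the primal: x* = (12, 2).
  primal value c^T x* = 78.
Solving the dual: y* = (3, 0, 0, 3).
  dual value b^T y* = 78.
Strong duality: c^T x* = b^T y*. Confirmed.

78


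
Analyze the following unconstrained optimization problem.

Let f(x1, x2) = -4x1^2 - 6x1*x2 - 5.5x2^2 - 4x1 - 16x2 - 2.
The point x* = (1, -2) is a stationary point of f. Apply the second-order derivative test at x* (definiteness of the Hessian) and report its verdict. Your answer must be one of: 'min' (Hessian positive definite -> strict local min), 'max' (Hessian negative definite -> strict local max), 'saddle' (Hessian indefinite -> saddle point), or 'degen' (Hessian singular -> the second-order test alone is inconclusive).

Compute the Hessian H = grad^2 f:
  H = [[-8, -6], [-6, -11]]
Verify stationarity: grad f(x*) = H x* + g = (0, 0).
Eigenvalues of H: -15.6847, -3.3153.
Both eigenvalues < 0, so H is negative definite -> x* is a strict local max.

max


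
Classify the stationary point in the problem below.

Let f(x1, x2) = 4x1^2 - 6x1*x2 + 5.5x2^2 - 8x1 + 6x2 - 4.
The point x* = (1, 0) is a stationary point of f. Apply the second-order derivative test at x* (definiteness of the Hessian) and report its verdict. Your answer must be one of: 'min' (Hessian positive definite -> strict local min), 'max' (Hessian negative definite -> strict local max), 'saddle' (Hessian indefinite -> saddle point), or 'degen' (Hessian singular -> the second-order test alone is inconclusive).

Compute the Hessian H = grad^2 f:
  H = [[8, -6], [-6, 11]]
Verify stationarity: grad f(x*) = H x* + g = (0, 0).
Eigenvalues of H: 3.3153, 15.6847.
Both eigenvalues > 0, so H is positive definite -> x* is a strict local min.

min


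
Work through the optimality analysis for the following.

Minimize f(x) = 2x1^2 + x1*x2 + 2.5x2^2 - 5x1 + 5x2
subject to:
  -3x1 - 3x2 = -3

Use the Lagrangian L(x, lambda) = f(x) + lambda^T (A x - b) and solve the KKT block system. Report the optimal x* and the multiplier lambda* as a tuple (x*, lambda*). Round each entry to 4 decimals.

Form the Lagrangian:
  L(x, lambda) = (1/2) x^T Q x + c^T x + lambda^T (A x - b)
Stationarity (grad_x L = 0): Q x + c + A^T lambda = 0.
Primal feasibility: A x = b.

This gives the KKT block system:
  [ Q   A^T ] [ x     ]   [-c ]
  [ A    0  ] [ lambda ] = [ b ]

Solving the linear system:
  x*      = (2, -1)
  lambda* = (0.6667)
  f(x*)   = -6.5

x* = (2, -1), lambda* = (0.6667)


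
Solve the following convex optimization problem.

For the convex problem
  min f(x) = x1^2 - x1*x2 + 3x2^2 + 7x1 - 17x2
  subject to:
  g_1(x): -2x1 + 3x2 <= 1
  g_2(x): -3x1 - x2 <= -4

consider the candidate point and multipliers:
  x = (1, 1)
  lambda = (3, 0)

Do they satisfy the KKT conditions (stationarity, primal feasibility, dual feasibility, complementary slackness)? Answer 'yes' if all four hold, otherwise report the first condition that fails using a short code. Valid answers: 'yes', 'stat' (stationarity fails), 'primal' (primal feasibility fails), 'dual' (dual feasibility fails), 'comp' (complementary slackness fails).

Gradient of f: grad f(x) = Q x + c = (8, -12)
Constraint values g_i(x) = a_i^T x - b_i:
  g_1((1, 1)) = 0
  g_2((1, 1)) = 0
Stationarity residual: grad f(x) + sum_i lambda_i a_i = (2, -3)
  -> stationarity FAILS
Primal feasibility (all g_i <= 0): OK
Dual feasibility (all lambda_i >= 0): OK
Complementary slackness (lambda_i * g_i(x) = 0 for all i): OK

Verdict: the first failing condition is stationarity -> stat.

stat
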